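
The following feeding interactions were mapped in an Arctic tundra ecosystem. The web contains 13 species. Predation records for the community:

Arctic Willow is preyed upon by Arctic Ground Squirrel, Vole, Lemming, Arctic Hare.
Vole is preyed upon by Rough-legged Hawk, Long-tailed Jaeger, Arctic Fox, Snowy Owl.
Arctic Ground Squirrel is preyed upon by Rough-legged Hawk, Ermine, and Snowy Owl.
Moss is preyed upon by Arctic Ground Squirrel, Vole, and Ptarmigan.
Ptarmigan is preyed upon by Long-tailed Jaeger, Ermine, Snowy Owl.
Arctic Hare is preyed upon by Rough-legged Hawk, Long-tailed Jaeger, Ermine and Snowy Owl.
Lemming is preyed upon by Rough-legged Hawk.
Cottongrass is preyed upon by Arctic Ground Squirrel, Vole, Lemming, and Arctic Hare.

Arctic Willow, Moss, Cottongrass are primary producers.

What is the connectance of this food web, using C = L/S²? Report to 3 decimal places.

C = 0.154

The web has S = 13 species and L = 26 feeding links.
C = L / S² = 26 / 169 = 0.1538 ≈ 0.154.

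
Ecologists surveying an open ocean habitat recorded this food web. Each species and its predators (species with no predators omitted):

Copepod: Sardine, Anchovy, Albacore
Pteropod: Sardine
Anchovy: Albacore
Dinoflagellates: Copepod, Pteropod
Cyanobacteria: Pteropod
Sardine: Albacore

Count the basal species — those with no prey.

Basal species (no prey listed): Dinoflagellates, Cyanobacteria.
Count: 2.

2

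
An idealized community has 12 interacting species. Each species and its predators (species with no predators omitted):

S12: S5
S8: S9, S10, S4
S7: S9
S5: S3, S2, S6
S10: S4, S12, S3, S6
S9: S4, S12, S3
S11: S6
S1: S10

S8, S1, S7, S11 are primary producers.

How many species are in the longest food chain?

One longest chain: S8 → S9 → S12 → S5 → S3.
It has 5 species and 4 links.

5 species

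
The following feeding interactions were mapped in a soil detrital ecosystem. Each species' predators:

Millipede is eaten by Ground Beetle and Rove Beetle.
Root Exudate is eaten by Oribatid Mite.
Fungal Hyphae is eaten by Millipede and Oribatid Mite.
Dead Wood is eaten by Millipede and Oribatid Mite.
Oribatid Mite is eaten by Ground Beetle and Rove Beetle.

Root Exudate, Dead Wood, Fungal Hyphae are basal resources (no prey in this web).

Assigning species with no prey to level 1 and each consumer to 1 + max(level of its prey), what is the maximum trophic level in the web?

Basal resources (level 1): Root Exudate, Dead Wood, Fungal Hyphae.
Root Exudate → Oribatid Mite → Ground Beetle gives Ground Beetle level 3.
No species has a prey at level 3, so no species reaches level 4.

3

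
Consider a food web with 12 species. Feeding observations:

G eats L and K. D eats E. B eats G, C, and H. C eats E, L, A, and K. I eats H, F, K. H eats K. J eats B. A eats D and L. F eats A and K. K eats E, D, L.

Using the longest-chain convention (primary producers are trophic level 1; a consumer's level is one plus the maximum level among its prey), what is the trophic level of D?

Trophic level 2

E is a producer → level 1.
D eats E → level 2.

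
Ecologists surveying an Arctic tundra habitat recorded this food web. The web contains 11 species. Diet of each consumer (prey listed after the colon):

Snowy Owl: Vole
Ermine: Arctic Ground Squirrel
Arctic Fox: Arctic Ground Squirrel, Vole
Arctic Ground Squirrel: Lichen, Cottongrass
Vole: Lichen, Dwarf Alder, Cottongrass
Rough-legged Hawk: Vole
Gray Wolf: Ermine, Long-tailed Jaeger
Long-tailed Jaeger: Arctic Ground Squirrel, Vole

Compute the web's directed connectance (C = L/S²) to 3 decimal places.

The web has S = 11 species and L = 14 feeding links.
C = L / S² = 14 / 121 = 0.1157 ≈ 0.116.

C = 0.116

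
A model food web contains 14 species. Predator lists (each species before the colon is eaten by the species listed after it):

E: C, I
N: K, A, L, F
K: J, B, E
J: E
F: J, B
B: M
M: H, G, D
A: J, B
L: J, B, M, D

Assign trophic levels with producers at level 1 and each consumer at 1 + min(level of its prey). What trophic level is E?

N is a producer → level 1.
K eats N → level 2.
E eats K → level 3.
No prey of E is below level 2, so 3 is the minimum.

Trophic level 3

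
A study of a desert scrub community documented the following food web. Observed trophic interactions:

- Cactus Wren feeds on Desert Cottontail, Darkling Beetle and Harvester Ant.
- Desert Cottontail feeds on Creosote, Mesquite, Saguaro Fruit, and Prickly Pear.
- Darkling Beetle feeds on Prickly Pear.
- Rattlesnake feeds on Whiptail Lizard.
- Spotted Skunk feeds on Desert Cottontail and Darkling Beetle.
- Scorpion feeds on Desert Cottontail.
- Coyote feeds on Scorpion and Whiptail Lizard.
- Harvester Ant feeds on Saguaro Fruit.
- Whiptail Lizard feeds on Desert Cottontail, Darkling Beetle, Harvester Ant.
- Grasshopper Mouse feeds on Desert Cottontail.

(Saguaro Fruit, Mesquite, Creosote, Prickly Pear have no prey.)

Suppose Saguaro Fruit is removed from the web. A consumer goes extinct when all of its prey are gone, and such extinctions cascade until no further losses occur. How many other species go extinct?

1

Remove Saguaro Fruit.
Round 1: Harvester Ant (all prey gone) → extinct.
No further losses. Total secondary extinctions: 1.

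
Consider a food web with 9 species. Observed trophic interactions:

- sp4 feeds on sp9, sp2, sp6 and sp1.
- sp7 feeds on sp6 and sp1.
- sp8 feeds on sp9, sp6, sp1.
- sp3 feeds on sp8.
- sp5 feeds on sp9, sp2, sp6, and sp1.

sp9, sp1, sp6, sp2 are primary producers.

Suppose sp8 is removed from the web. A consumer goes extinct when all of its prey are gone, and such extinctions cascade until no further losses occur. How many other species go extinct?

1

Remove sp8.
Round 1: sp3 (all prey gone) → extinct.
No further losses. Total secondary extinctions: 1.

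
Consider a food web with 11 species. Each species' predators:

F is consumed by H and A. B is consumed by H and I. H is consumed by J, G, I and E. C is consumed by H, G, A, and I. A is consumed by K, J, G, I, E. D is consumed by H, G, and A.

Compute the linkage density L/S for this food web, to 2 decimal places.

There are L = 20 links among S = 11 species.
L/S = 20/11 = 1.8182 ≈ 1.82.

L/S = 1.82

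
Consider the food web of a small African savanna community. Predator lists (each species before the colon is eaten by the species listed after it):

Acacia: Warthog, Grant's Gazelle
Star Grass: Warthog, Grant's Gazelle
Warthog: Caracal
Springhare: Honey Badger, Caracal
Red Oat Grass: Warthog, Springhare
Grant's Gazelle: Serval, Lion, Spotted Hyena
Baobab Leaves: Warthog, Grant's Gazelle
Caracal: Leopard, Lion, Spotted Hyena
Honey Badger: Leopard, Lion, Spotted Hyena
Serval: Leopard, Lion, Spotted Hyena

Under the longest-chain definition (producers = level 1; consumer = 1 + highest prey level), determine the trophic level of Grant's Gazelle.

Trophic level 2

Star Grass is a producer → level 1.
Grant's Gazelle eats Star Grass (level 1); other prey at levels: Baobab Leaves 1, Acacia 1 → level 2.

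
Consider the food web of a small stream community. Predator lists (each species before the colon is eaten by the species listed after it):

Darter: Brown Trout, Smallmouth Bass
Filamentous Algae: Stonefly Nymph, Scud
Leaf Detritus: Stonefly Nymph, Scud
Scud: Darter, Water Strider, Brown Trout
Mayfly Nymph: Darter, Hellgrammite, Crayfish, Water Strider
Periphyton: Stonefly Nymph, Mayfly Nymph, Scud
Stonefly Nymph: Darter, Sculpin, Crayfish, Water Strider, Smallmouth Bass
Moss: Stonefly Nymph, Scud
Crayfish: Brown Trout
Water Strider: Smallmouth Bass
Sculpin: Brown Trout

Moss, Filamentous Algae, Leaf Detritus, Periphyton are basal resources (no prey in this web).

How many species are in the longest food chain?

One longest chain: Moss → Stonefly Nymph → Sculpin → Brown Trout.
It has 4 species and 3 links.

4 species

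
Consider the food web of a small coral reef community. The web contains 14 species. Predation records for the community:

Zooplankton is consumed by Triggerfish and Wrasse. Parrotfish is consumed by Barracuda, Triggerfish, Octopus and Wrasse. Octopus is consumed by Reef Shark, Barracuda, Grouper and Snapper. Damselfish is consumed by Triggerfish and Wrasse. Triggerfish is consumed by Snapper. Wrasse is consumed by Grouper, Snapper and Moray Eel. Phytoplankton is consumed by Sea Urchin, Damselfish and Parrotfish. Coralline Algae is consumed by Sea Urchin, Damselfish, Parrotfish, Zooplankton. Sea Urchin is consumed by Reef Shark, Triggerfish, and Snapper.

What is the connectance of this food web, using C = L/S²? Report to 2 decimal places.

C = 0.13

The web has S = 14 species and L = 26 feeding links.
C = L / S² = 26 / 196 = 0.1327 ≈ 0.13.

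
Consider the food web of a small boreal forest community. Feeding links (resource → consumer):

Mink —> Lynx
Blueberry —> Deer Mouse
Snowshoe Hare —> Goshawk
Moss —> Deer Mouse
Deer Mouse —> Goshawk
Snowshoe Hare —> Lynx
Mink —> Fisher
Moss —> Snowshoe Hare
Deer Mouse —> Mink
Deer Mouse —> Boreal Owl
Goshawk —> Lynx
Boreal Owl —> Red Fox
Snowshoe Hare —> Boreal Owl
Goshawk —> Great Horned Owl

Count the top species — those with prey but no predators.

Top species (has prey, but nothing eats it): Lynx, Red Fox, Great Horned Owl, Fisher.
Count: 4.

4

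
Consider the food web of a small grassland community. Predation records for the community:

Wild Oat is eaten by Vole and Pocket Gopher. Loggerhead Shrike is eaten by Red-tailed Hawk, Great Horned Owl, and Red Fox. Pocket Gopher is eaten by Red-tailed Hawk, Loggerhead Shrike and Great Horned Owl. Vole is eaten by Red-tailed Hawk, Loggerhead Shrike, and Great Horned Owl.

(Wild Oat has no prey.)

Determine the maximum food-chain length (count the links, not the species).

One longest chain: Wild Oat → Vole → Loggerhead Shrike → Red Fox.
It has 4 species and 3 links.

3 links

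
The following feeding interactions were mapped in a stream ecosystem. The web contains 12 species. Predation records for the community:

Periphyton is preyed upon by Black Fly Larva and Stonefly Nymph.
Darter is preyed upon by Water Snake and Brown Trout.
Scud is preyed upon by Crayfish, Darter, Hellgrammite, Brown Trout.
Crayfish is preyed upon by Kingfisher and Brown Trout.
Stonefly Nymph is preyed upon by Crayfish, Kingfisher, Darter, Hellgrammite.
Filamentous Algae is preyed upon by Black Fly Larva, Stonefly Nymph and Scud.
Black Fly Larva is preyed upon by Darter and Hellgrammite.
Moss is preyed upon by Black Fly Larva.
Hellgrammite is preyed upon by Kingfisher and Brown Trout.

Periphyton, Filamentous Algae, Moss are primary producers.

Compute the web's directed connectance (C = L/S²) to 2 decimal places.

The web has S = 12 species and L = 22 feeding links.
C = L / S² = 22 / 144 = 0.1528 ≈ 0.15.

C = 0.15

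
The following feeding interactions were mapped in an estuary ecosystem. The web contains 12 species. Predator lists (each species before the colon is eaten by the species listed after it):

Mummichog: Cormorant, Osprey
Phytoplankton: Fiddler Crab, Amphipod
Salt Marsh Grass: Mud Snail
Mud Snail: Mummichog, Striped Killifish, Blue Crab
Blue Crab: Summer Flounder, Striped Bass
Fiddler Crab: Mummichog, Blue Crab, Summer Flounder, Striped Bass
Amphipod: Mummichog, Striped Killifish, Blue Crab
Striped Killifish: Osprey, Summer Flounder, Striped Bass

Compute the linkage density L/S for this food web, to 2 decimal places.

L/S = 1.67

There are L = 20 links among S = 12 species.
L/S = 20/12 = 1.6667 ≈ 1.67.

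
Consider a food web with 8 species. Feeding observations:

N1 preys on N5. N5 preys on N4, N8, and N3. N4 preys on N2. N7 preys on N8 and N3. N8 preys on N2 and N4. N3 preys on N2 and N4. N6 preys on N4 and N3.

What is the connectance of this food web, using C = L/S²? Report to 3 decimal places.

The web has S = 8 species and L = 13 feeding links.
C = L / S² = 13 / 64 = 0.2031 ≈ 0.203.

C = 0.203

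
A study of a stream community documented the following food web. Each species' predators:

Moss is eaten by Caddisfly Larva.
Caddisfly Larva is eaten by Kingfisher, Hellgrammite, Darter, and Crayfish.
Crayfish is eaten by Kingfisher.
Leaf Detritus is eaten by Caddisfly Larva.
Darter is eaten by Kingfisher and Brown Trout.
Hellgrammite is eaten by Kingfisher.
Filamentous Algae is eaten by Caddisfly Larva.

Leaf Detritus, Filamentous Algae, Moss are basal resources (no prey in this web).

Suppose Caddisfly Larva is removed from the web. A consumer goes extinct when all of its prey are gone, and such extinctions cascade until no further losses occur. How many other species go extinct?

Remove Caddisfly Larva.
Round 1: Hellgrammite (all prey gone), Crayfish (all prey gone), Darter (all prey gone) → extinct.
Round 2: Kingfisher (all prey gone), Brown Trout (all prey gone) → extinct.
No further losses. Total secondary extinctions: 5.

5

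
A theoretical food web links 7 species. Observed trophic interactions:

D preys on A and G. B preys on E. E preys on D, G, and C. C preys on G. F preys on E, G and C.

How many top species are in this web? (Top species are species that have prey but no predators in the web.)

2

Top species (has prey, but nothing eats it): F, B.
Count: 2.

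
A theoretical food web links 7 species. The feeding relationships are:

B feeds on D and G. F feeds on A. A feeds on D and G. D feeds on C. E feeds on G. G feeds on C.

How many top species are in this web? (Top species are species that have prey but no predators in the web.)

Top species (has prey, but nothing eats it): B, E, F.
Count: 3.

3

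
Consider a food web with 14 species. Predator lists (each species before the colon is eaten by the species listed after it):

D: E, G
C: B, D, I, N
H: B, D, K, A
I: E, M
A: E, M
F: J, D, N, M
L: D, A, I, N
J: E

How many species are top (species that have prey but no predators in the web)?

6

Top species (has prey, but nothing eats it): B, K, N, E, G, M.
Count: 6.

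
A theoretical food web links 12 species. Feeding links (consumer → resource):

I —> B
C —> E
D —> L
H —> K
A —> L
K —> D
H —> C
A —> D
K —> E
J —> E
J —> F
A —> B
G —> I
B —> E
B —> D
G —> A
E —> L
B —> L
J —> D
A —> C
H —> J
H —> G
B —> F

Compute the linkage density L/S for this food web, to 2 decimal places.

L/S = 1.92

There are L = 23 links among S = 12 species.
L/S = 23/12 = 1.9167 ≈ 1.92.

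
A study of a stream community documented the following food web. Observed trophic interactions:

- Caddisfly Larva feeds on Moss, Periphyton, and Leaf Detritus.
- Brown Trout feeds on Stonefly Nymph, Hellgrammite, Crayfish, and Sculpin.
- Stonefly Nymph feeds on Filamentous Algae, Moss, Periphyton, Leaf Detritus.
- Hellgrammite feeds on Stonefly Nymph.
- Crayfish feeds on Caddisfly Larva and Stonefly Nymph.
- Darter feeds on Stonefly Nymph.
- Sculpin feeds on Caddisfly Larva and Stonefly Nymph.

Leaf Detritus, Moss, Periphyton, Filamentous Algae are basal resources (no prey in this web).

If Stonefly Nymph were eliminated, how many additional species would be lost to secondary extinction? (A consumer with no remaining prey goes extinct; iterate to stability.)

2

Remove Stonefly Nymph.
Round 1: Hellgrammite (all prey gone), Darter (all prey gone) → extinct.
No further losses. Total secondary extinctions: 2.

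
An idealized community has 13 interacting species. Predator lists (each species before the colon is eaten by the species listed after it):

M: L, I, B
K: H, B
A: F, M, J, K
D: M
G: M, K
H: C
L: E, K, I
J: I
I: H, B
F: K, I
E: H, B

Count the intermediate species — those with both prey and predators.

8

Intermediate species (has both prey and predators): F, M, J, L, E, K, I, H.
Count: 8.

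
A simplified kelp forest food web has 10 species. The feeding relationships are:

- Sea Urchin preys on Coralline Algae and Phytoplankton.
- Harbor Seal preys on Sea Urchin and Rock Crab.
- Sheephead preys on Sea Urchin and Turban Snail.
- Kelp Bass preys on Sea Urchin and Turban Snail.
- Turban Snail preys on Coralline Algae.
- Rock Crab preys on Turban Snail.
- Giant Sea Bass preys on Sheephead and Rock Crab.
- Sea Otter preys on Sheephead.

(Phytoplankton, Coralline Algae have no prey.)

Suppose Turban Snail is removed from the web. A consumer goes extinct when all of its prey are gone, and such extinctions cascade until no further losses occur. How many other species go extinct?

1

Remove Turban Snail.
Round 1: Rock Crab (all prey gone) → extinct.
No further losses. Total secondary extinctions: 1.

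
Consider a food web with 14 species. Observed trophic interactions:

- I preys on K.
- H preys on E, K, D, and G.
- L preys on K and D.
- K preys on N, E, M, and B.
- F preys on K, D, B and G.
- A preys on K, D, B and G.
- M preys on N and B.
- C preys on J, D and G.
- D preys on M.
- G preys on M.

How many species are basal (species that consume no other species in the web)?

Basal species (no prey listed): E, B, N, J.
Count: 4.

4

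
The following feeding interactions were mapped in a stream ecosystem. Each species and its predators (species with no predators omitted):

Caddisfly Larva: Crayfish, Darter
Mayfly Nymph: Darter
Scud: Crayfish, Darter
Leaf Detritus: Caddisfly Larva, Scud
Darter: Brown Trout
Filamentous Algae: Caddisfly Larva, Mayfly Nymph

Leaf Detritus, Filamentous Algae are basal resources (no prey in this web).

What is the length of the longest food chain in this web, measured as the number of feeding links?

One longest chain: Leaf Detritus → Caddisfly Larva → Darter → Brown Trout.
It has 4 species and 3 links.

3 links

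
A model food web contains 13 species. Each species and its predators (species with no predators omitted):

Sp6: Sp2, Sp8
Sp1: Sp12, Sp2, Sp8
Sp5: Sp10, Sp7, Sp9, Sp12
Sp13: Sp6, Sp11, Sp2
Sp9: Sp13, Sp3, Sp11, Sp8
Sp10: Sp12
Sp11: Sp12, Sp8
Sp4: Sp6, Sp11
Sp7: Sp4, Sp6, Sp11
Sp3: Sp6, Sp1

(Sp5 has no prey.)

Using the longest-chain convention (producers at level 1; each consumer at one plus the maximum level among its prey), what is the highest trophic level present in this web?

Producers (level 1): Sp5.
Sp5 → Sp9 → Sp3 → Sp1 → Sp2 gives Sp2 level 5.
No species has a prey at level 5, so no species reaches level 6.

5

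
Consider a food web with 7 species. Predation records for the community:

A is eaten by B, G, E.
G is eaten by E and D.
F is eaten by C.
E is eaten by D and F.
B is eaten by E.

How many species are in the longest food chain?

One longest chain: A → G → E → F → C.
It has 5 species and 4 links.

5 species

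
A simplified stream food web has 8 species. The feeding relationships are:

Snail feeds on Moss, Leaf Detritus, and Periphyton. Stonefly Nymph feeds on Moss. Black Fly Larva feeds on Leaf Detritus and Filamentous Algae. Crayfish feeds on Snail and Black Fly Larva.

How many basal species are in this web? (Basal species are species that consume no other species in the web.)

4

Basal species (no prey listed): Leaf Detritus, Periphyton, Filamentous Algae, Moss.
Count: 4.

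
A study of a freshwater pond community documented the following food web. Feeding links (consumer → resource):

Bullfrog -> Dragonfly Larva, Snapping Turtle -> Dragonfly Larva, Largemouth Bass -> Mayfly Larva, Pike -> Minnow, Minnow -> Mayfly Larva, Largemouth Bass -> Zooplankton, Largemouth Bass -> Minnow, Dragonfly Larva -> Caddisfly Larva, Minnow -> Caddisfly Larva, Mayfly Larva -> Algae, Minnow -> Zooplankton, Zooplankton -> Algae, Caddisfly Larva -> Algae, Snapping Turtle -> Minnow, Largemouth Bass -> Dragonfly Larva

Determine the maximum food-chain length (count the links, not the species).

3 links

One longest chain: Algae → Caddisfly Larva → Minnow → Snapping Turtle.
It has 4 species and 3 links.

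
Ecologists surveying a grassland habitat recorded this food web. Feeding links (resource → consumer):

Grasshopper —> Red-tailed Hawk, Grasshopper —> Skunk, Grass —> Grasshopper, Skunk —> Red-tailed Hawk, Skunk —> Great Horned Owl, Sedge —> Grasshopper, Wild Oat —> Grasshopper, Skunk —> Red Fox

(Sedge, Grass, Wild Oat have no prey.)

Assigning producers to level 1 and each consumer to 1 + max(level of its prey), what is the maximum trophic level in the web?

Producers (level 1): Sedge, Grass, Wild Oat.
Sedge → Grasshopper → Skunk → Red Fox gives Red Fox level 4.
No species has a prey at level 4, so no species reaches level 5.

4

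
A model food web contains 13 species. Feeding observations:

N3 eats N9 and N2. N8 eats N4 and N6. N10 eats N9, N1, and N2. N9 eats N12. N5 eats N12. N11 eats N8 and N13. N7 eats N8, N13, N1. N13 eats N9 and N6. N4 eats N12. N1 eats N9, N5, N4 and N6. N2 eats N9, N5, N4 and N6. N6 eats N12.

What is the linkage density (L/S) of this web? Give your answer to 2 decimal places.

There are L = 26 links among S = 13 species.
L/S = 26/13 = 2.0000 ≈ 2.00.

L/S = 2.00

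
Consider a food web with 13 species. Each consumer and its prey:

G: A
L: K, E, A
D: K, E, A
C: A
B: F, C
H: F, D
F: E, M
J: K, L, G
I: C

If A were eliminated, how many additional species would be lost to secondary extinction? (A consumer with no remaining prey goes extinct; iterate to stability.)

3

Remove A.
Round 1: C (all prey gone), G (all prey gone) → extinct.
Round 2: I (all prey gone) → extinct.
No further losses. Total secondary extinctions: 3.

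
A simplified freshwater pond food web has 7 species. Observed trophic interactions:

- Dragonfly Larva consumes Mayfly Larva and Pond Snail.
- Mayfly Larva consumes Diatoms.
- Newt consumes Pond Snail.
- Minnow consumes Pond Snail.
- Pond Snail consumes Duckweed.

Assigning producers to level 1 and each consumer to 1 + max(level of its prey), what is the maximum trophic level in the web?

3

Producers (level 1): Diatoms, Duckweed.
Duckweed → Pond Snail → Minnow gives Minnow level 3.
No species has a prey at level 3, so no species reaches level 4.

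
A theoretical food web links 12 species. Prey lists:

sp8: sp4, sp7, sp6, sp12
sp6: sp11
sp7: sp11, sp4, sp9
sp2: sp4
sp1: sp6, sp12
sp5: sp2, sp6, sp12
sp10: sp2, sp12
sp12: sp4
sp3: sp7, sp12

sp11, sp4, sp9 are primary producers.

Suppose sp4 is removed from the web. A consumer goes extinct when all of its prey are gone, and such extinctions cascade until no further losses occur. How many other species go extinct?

Remove sp4.
Round 1: sp2 (all prey gone), sp12 (all prey gone) → extinct.
Round 2: sp10 (all prey gone) → extinct.
No further losses. Total secondary extinctions: 3.

3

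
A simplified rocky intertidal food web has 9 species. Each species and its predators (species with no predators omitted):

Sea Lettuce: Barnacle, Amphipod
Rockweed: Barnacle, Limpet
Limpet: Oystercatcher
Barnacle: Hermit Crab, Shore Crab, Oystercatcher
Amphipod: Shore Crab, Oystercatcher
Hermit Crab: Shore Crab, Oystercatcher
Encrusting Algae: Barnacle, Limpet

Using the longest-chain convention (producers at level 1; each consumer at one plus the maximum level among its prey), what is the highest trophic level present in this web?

Producers (level 1): Rockweed, Sea Lettuce, Encrusting Algae.
Rockweed → Barnacle → Hermit Crab → Shore Crab gives Shore Crab level 4.
No species has a prey at level 4, so no species reaches level 5.

4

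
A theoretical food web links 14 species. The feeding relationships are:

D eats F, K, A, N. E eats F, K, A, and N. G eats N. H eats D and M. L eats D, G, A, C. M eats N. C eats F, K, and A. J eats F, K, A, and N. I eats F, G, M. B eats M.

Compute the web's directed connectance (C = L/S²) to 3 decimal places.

C = 0.138

The web has S = 14 species and L = 27 feeding links.
C = L / S² = 27 / 196 = 0.1378 ≈ 0.138.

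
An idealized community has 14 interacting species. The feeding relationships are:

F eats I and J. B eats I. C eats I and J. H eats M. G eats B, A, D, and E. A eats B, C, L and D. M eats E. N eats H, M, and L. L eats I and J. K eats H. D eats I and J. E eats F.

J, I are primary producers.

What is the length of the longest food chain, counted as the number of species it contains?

One longest chain: J → F → E → M → H → K.
It has 6 species and 5 links.

6 species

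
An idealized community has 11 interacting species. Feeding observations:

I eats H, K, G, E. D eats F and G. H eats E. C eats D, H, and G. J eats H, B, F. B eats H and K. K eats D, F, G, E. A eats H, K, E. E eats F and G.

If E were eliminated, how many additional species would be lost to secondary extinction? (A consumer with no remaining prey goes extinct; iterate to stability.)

1

Remove E.
Round 1: H (all prey gone) → extinct.
No further losses. Total secondary extinctions: 1.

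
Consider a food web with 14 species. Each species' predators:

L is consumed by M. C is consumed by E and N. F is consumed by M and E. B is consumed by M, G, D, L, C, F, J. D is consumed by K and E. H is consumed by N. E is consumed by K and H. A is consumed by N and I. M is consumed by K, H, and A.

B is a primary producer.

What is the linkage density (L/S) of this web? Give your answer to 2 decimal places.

There are L = 22 links among S = 14 species.
L/S = 22/14 = 1.5714 ≈ 1.57.

L/S = 1.57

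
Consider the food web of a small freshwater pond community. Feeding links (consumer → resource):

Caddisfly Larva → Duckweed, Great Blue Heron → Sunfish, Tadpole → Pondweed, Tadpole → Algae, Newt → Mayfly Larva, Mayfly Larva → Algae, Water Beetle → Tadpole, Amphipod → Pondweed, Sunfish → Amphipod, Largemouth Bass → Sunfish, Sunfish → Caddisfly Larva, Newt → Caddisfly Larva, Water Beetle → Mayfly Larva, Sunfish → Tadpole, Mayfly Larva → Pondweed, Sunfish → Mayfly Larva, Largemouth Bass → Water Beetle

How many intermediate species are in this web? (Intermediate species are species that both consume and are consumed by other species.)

6

Intermediate species (has both prey and predators): Caddisfly Larva, Mayfly Larva, Amphipod, Tadpole, Sunfish, Water Beetle.
Count: 6.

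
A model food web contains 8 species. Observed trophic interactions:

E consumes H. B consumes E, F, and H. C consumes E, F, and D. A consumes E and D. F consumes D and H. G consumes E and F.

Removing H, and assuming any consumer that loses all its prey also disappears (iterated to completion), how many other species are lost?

1

Remove H.
Round 1: E (all prey gone) → extinct.
No further losses. Total secondary extinctions: 1.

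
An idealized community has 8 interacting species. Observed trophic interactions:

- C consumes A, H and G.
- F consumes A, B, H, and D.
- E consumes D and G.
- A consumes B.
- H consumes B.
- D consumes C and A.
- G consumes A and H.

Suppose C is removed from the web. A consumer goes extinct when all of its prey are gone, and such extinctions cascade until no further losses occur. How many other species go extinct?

Remove C.
Every predator of it retains at least one other prey: D still has A.
No consumer loses all prey, so no secondary extinctions occur.

0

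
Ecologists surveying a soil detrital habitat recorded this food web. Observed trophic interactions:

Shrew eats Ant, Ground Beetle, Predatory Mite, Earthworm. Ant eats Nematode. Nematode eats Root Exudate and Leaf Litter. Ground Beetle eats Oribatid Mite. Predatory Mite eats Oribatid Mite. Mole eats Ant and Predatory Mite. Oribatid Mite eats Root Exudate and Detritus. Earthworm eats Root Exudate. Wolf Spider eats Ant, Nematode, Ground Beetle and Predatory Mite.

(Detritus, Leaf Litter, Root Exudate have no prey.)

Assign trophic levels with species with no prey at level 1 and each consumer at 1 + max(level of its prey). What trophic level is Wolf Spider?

Trophic level 4

Detritus has no prey (basal) → level 1.
Oribatid Mite eats Detritus (level 1); other prey at levels: Root Exudate 1 → level 2.
Ground Beetle eats Oribatid Mite → level 3.
Wolf Spider eats Ground Beetle (level 3); other prey at levels: Nematode 2, Predatory Mite 3, Ant 3 → level 4.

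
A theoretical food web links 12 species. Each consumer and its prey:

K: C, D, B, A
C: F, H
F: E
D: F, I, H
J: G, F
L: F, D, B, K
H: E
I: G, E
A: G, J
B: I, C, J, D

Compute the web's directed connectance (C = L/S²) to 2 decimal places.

The web has S = 12 species and L = 25 feeding links.
C = L / S² = 25 / 144 = 0.1736 ≈ 0.17.

C = 0.17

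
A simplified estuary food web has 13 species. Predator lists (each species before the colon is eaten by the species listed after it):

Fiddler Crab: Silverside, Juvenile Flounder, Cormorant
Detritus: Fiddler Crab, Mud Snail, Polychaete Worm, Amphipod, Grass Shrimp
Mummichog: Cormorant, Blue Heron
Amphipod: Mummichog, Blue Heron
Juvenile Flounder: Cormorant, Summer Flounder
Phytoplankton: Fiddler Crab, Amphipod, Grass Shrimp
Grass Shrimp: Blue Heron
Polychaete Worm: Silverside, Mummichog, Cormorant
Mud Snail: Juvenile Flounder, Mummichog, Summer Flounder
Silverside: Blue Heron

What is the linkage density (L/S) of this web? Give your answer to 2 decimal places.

L/S = 1.92

There are L = 25 links among S = 13 species.
L/S = 25/13 = 1.9231 ≈ 1.92.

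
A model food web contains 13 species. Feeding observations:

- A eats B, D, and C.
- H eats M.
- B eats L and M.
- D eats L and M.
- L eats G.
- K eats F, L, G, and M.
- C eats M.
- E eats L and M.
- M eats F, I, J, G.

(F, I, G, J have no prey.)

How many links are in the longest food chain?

3 links

One longest chain: F → M → D → A.
It has 4 species and 3 links.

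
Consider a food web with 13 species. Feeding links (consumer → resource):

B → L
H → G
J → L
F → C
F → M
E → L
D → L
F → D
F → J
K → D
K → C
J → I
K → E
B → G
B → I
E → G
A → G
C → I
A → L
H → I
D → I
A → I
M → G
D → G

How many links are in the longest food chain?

2 links

One longest chain: G → M → F.
It has 3 species and 2 links.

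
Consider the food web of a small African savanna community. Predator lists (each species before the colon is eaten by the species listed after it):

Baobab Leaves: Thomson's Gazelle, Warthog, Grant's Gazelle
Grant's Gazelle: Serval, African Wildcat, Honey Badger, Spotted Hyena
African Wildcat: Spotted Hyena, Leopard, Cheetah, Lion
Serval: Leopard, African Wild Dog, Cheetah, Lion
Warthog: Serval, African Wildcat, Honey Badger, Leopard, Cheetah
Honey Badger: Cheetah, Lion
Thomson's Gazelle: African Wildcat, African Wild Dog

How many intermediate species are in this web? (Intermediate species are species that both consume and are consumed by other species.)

6

Intermediate species (has both prey and predators): Thomson's Gazelle, Warthog, Grant's Gazelle, Serval, African Wildcat, Honey Badger.
Count: 6.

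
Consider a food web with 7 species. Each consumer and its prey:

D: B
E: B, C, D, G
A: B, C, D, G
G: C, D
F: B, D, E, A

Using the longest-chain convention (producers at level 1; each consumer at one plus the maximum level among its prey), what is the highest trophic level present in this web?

5

Producers (level 1): B, C.
B → D → G → E → F gives F level 5.
No species has a prey at level 5, so no species reaches level 6.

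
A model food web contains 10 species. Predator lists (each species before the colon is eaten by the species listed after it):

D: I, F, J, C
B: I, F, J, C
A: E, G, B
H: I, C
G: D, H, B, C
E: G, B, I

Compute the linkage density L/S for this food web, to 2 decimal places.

There are L = 20 links among S = 10 species.
L/S = 20/10 = 2.0000 ≈ 2.00.

L/S = 2.00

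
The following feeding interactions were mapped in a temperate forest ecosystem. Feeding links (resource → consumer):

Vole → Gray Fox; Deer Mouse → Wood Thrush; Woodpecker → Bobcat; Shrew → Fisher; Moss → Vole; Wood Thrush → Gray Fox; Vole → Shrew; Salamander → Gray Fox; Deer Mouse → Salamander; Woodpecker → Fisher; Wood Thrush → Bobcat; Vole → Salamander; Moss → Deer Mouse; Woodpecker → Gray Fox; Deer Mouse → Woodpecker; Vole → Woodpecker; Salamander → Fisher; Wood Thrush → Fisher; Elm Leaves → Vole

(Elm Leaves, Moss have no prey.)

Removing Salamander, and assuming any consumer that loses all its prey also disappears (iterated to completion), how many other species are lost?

0

Remove Salamander.
Every predator of it retains at least one other prey: Fisher still has Shrew, Woodpecker, Wood Thrush; Gray Fox still has Vole, Woodpecker, Wood Thrush.
No consumer loses all prey, so no secondary extinctions occur.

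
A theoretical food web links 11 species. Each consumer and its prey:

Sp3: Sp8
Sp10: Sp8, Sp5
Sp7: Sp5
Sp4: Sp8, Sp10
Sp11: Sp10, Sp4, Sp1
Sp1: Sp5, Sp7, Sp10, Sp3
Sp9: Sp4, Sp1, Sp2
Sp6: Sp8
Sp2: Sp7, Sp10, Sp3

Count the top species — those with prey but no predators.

3

Top species (has prey, but nothing eats it): Sp6, Sp11, Sp9.
Count: 3.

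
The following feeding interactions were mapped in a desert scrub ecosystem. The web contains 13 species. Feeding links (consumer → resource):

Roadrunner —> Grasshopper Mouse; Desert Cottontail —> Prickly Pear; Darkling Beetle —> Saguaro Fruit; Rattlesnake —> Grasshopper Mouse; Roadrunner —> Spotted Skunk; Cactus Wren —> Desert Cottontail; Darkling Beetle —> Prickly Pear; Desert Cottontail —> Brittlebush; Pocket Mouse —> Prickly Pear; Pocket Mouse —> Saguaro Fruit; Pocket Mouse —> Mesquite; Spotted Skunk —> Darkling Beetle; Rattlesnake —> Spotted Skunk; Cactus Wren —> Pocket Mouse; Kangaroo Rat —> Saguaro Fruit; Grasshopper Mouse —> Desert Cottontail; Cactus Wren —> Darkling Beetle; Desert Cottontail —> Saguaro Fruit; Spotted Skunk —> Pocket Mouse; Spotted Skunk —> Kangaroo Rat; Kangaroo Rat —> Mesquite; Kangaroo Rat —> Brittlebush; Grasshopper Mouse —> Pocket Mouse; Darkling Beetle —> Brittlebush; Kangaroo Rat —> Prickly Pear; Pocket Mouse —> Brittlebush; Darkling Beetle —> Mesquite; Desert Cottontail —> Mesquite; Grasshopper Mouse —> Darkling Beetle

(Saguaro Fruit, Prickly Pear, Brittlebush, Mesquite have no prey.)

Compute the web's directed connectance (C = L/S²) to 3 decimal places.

The web has S = 13 species and L = 29 feeding links.
C = L / S² = 29 / 169 = 0.1716 ≈ 0.172.

C = 0.172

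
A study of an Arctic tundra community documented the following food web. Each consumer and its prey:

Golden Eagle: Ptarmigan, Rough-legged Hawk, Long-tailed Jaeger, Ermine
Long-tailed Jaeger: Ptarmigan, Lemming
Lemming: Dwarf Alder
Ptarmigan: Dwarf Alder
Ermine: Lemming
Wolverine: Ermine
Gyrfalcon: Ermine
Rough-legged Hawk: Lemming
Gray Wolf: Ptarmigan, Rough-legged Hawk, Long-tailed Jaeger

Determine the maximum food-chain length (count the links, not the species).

One longest chain: Dwarf Alder → Lemming → Rough-legged Hawk → Golden Eagle.
It has 4 species and 3 links.

3 links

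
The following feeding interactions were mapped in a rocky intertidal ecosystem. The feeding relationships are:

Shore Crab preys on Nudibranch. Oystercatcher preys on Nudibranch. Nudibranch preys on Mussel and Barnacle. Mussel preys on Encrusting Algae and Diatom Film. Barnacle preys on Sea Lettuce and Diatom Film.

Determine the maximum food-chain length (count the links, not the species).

One longest chain: Encrusting Algae → Mussel → Nudibranch → Oystercatcher.
It has 4 species and 3 links.

3 links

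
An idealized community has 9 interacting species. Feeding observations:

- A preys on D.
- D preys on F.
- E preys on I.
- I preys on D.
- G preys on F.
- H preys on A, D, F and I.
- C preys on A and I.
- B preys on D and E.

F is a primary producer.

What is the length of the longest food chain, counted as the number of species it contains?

One longest chain: F → D → I → E → B.
It has 5 species and 4 links.

5 species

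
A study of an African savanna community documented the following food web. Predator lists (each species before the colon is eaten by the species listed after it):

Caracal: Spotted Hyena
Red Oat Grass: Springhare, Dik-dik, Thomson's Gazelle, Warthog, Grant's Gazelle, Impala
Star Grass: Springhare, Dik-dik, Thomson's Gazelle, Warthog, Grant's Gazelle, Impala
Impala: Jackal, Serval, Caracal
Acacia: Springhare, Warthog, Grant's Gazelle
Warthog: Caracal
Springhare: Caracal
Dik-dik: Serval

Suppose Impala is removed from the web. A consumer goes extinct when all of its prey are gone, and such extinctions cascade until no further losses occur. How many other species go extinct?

1

Remove Impala.
Round 1: Jackal (all prey gone) → extinct.
No further losses. Total secondary extinctions: 1.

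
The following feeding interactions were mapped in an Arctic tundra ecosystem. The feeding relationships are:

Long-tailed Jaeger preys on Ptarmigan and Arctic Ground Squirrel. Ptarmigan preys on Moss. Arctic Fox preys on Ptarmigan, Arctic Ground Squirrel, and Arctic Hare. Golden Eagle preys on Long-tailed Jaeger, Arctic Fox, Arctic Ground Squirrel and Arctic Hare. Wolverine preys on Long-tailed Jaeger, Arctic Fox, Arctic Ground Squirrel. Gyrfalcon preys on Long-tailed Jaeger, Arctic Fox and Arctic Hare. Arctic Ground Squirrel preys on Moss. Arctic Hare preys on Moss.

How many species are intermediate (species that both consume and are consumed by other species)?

5

Intermediate species (has both prey and predators): Arctic Hare, Arctic Ground Squirrel, Ptarmigan, Arctic Fox, Long-tailed Jaeger.
Count: 5.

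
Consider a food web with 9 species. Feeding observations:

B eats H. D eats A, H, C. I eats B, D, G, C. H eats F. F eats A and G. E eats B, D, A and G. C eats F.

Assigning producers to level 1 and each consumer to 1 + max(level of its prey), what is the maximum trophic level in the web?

Producers (level 1): A, G.
A → F → H → B → I gives I level 5.
No species has a prey at level 5, so no species reaches level 6.

5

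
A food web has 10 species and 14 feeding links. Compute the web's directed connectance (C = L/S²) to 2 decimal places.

C = 0.14

The web has S = 10 species and L = 14 feeding links.
C = L / S² = 14 / 100 = 0.1400 ≈ 0.14.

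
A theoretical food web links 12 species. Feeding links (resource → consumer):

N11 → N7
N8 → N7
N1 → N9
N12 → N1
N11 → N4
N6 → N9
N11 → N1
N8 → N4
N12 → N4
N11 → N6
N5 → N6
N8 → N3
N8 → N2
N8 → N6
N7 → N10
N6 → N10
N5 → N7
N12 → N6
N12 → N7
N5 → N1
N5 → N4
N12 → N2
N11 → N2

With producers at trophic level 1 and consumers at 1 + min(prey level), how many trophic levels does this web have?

3

Producers (level 1): N8, N5, N12, N11.
Following each consumer down to its lowest-level prey: N8 → N7 → N10 (levels 1 through 3).
All prey of N10 (N7 2, N6 2) are at level 2 or above, so N10 is at level 1 + 2 = 3.
Every consumer has at least one prey at level 2 or below, so none exceeds level 3.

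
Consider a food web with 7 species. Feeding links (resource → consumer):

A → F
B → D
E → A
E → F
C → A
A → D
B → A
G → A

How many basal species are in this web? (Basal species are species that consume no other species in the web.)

4

Basal species (no prey listed): C, E, B, G.
Count: 4.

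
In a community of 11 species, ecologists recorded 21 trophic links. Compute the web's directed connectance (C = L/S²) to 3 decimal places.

The web has S = 11 species and L = 21 feeding links.
C = L / S² = 21 / 121 = 0.1736 ≈ 0.174.

C = 0.174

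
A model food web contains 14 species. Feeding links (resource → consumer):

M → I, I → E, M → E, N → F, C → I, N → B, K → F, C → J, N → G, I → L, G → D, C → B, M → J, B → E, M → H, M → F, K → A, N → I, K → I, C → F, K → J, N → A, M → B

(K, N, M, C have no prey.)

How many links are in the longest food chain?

One longest chain: N → G → D.
It has 3 species and 2 links.

2 links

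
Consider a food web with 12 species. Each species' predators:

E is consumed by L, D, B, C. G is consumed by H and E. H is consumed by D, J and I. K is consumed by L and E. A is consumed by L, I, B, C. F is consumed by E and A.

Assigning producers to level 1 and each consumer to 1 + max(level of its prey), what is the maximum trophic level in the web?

Producers (level 1): F, K, G.
G → H → D gives D level 3.
No species has a prey at level 3, so no species reaches level 4.

3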